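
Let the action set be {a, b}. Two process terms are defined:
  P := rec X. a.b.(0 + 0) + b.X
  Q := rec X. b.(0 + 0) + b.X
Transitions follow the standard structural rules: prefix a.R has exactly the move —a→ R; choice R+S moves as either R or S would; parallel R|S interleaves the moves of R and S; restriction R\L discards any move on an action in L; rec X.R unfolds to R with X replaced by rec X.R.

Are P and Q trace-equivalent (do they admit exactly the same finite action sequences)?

LTS(P): 3 reachable states
  u0 = rec X. a.b.(0 + 0) + b.X has moves -a-> u1, -b-> u0
  u1 = b.(0 + 0) has moves -b-> u2
  u2 = 0 + 0 has moves ∅
LTS(Q): 2 reachable states
  v0 = rec X. b.(0 + 0) + b.X has moves -b-> v0, -b-> v1
  v1 = 0 + 0 has moves ∅
Executing a from P (initial set {u0}):
  [1] a ⇒ {u1}
  P completes σ.
Executing a from Q (initial set {v0}):
  [1] a ⇒ no successor for Q

NO — witness ⟨a⟩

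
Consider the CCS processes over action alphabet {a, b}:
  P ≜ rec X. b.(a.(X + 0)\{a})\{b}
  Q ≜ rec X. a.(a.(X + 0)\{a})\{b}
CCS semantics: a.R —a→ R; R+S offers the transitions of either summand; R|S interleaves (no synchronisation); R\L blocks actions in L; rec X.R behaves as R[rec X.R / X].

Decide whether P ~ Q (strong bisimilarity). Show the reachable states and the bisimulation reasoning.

LTS(P): 3 reachable states
  s0 = rec X. b.(a.(X + 0)\{a})\{b} | —b→ s1
  s1 = (a.((rec X. b.(a.(X + 0)\{a})\{b}) + 0)\{a})\{b} | —a→ s2
  s2 = ((rec X. b.(a.(X + 0)\{a})\{b}) + 0)\{a}\{b} | (no moves)
LTS(Q): 3 reachable states
  t0 = rec X. a.(a.(X + 0)\{a})\{b} | —a→ t1
  t1 = (a.((rec X. a.(a.(X + 0)\{a})\{b}) + 0)\{a})\{b} | —a→ t2
  t2 = ((rec X. a.(a.(X + 0)\{a})\{b}) + 0)\{a}\{b} | (no moves)
Partition-refinement fixed point:
  B0 = {s0}
  B1 = {s1, t1}
  B2 = {s2, t2}
  B3 = {t0}
s0 ∈ B0, t0 ∈ B3 → different blocks

NO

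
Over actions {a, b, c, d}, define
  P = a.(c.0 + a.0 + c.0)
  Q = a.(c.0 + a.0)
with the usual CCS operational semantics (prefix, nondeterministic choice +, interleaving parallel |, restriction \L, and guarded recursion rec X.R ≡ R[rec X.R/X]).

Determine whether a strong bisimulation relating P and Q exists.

P's transition system — 3 states:
  s0 = a.(c.0 + a.0 + c.0) → —a→ s1
  s1 = c.0 + a.0 + c.0 → —a→ s2, —c→ s2
  s2 = 0 → stopped
Q's transition system — 3 states:
  t0 = a.(c.0 + a.0) → —a→ t1
  t1 = c.0 + a.0 → —a→ t2, —c→ t2
  t2 = 0 → stopped
Bisimilarity quotient blocks:
  B0 = {s0, t0}
  B1 = {s1, t1}
  B2 = {s2, t2}
s0 ∈ B0, t0 ∈ B0 → same block

bisimilar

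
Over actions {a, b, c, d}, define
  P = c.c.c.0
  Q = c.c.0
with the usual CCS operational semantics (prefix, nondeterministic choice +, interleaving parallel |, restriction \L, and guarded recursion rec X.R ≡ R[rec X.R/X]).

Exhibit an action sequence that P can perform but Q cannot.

LTS(P): 4 reachable states
  p0 = c.c.c.0 has moves —c→ p1
  p1 = c.c.0 has moves —c→ p2
  p2 = c.0 has moves —c→ p3
  p3 = 0 has moves deadlocked
LTS(Q): 3 reachable states
  q0 = c.c.0 has moves —c→ q1
  q1 = c.0 has moves —c→ q2
  q2 = 0 has moves deadlocked
Run σ = ⟨ccc⟩ on P: start {p0}
  after c @ step 1: {p1}
  after c @ step 2: {p2}
  after c @ step 3: {p3}
  P completes σ.
Run σ = ⟨ccc⟩ on Q: start {q0}
  after c @ step 1: {q1}
  after c @ step 2: {q2}
  after c @ step 3: ∅ (Q stuck)

ccc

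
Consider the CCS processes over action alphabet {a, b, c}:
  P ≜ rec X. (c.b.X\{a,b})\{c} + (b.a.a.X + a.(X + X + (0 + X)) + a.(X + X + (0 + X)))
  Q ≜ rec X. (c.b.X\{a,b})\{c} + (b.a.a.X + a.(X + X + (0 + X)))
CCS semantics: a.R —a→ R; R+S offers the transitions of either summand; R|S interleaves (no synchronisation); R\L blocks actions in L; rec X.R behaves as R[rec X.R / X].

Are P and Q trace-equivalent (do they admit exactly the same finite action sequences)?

trace-equivalent

LTS(P): 4 reachable states
  s0 = rec X. (c.b.X\{a,b})\{c} + (b.a.a.X + a.(X + X + (0 + X)) + a.(X + X + (0 + X))) :: =a=> s1, =b=> s2
  s1 = (rec X. (c.b.X\{a,b})\{c} + (b.a.a.X + a.(X + X + (0 + X)) + a.(X + X + (0 + X)))) + (rec X. (c.b.X\{a,b})\{c} + (b.a.a.X + a.(X + X + (0 + X)) + a.(X + X + (0 + X)))) + (0 + (rec X. (c.b.X\{a,b})\{c} + (b.a.a.X + a.(X + X + (0 + X)) + a.(X + X + (0 + X))))) :: =a=> s1, =b=> s2
  s2 = a.a.(rec X. (c.b.X\{a,b})\{c} + (b.a.a.X + a.(X + X + (0 + X)) + a.(X + X + (0 + X)))) :: =a=> s3
  s3 = a.(rec X. (c.b.X\{a,b})\{c} + (b.a.a.X + a.(X + X + (0 + X)) + a.(X + X + (0 + X)))) :: =a=> s0
LTS(Q): 4 reachable states
  t0 = rec X. (c.b.X\{a,b})\{c} + (b.a.a.X + a.(X + X + (0 + X))) :: =a=> t1, =b=> t2
  t1 = (rec X. (c.b.X\{a,b})\{c} + (b.a.a.X + a.(X + X + (0 + X)))) + (rec X. (c.b.X\{a,b})\{c} + (b.a.a.X + a.(X + X + (0 + X)))) + (0 + (rec X. (c.b.X\{a,b})\{c} + (b.a.a.X + a.(X + X + (0 + X))))) :: =a=> t1, =b=> t2
  t2 = a.a.(rec X. (c.b.X\{a,b})\{c} + (b.a.a.X + a.(X + X + (0 + X)))) :: =a=> t3
  t3 = a.(rec X. (c.b.X\{a,b})\{c} + (b.a.a.X + a.(X + X + (0 + X)))) :: =a=> t0
Coarsest stable partition (strong bisimilarity classes):
  B0 = {s0, s1, t0, t1}
  B1 = {s2, t2}
  B2 = {s3, t3}
s0 ∈ B0, t0 ∈ B0 → same block
Bisimilar ⇒ trace-equivalent.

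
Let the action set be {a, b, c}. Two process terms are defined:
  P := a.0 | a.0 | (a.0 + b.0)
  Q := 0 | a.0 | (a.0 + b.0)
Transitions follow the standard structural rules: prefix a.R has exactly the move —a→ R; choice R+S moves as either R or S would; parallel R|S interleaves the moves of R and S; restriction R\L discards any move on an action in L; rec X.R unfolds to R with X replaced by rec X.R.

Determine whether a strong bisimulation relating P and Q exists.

LTS(P): 8 reachable states
  p0 = a.0 | a.0 | (a.0 + b.0) has moves =a=> p1, =a=> p2, =a=> p3, =b=> p3
  p1 = 0 | a.0 | (a.0 + b.0) has moves =a=> p4, =a=> p5, =b=> p5
  p2 = a.0 | 0 | (a.0 + b.0) has moves =a=> p4, =a=> p6, =b=> p6
  p3 = a.0 | a.0 | 0 has moves =a=> p5, =a=> p6
  p4 = 0 | 0 | (a.0 + b.0) has moves =a=> p7, =b=> p7
  p5 = 0 | a.0 | 0 has moves =a=> p7
  p6 = a.0 | 0 | 0 has moves =a=> p7
  p7 = 0 | 0 | 0 has moves ∅
LTS(Q): 4 reachable states
  q0 = 0 | a.0 | (a.0 + b.0) has moves =a=> q1, =a=> q2, =b=> q2
  q1 = 0 | 0 | (a.0 + b.0) has moves =a=> q3, =b=> q3
  q2 = 0 | a.0 | 0 has moves =a=> q3
  q3 = 0 | 0 | 0 has moves ∅
Partition-refinement fixed point:
  B0 = {p0}
  B1 = {p3}
  B2 = {p5, p6, q2}
  B3 = {p7, q3}
  B4 = {p1, p2, q0}
  B5 = {p4, q1}
p0 ∈ B0, q0 ∈ B4 → different blocks

not bisimilar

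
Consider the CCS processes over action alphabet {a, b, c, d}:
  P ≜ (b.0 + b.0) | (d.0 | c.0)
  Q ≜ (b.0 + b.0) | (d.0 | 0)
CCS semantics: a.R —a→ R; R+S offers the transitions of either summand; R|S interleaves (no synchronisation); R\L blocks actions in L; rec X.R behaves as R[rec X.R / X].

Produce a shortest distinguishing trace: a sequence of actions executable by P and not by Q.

c

LTS(P): 8 reachable states
  p0 = (b.0 + b.0) | (d.0 | c.0) | --b--▸ p1, --c--▸ p2, --d--▸ p3
  p1 = 0 | (d.0 | c.0) | --c--▸ p4, --d--▸ p5
  p2 = (b.0 + b.0) | (d.0 | 0) | --b--▸ p4, --d--▸ p6
  p3 = (b.0 + b.0) | (0 | c.0) | --b--▸ p5, --c--▸ p6
  p4 = 0 | (d.0 | 0) | --d--▸ p7
  p5 = 0 | (0 | c.0) | --c--▸ p7
  p6 = (b.0 + b.0) | (0 | 0) | --b--▸ p7
  p7 = 0 | (0 | 0) | ·
LTS(Q): 4 reachable states
  q0 = (b.0 + b.0) | (d.0 | 0) | --b--▸ q1, --d--▸ q2
  q1 = 0 | (d.0 | 0) | --d--▸ q3
  q2 = (b.0 + b.0) | (0 | 0) | --b--▸ q3
  q3 = 0 | (0 | 0) | ·
Executing c from P (initial set {p0}):
  [1] c ⇒ {p2}
  P completes σ.
Executing c from Q (initial set {q0}):
  [1] c ⇒ ∅ (Q stuck)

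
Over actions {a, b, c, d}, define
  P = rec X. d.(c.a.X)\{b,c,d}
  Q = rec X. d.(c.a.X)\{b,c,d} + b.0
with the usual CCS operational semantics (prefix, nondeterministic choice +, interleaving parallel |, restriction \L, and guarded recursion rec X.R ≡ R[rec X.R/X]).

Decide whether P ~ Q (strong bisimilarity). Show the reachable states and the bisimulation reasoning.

not bisimilar

LTS(P): 2 reachable states
  p0 = rec X. d.(c.a.X)\{b,c,d} :: =d=> p1
  p1 = (c.a.(rec X. d.(c.a.X)\{b,c,d}))\{b,c,d} :: stopped
LTS(Q): 3 reachable states
  q0 = rec X. d.(c.a.X)\{b,c,d} + b.0 :: =b=> q1, =d=> q2
  q1 = 0 :: stopped
  q2 = (c.a.(rec X. d.(c.a.X)\{b,c,d} + b.0))\{b,c,d} :: stopped
Partition-refinement fixed point:
  B0 = {p0}
  B1 = {p1, q1, q2}
  B2 = {q0}
p0 ∈ B0, q0 ∈ B2 → different blocks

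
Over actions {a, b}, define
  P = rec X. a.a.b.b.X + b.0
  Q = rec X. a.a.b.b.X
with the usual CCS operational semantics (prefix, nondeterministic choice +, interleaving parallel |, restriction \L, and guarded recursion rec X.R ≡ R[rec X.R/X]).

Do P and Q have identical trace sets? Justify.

NO — witness ⟨b⟩

P's transition system — 5 states:
  u0 = rec X. a.a.b.b.X + b.0 | ··a··> u1, ··b··> u2
  u1 = a.b.b.(rec X. a.a.b.b.X + b.0) | ··a··> u3
  u2 = 0 | deadlocked
  u3 = b.b.(rec X. a.a.b.b.X + b.0) | ··b··> u4
  u4 = b.(rec X. a.a.b.b.X + b.0) | ··b··> u0
Q's transition system — 4 states:
  v0 = rec X. a.a.b.b.X | ··a··> v1
  v1 = a.b.b.(rec X. a.a.b.b.X) | ··a··> v2
  v2 = b.b.(rec X. a.a.b.b.X) | ··b··> v3
  v3 = b.(rec X. a.a.b.b.X) | ··b··> v0
Run σ = ⟨b⟩ on P: start {u0}
  step 1 (b): {u2}
  — P admits the full trace.
Run σ = ⟨b⟩ on Q: start {v0}
  step 1 (b): no successor for Q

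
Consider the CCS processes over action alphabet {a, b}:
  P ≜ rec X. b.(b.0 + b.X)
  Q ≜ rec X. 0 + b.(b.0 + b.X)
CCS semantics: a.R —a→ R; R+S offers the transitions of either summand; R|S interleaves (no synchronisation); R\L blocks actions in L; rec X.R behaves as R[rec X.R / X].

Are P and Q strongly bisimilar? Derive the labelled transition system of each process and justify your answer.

P ~ Q

P's transition system — 3 states:
  u0 = rec X. b.(b.0 + b.X) → =b=> u1
  u1 = b.0 + b.(rec X. b.(b.0 + b.X)) → =b=> u0, =b=> u2
  u2 = 0 → ∅
Q's transition system — 3 states:
  v0 = rec X. 0 + b.(b.0 + b.X) → =b=> v1
  v1 = b.0 + b.(rec X. 0 + b.(b.0 + b.X)) → =b=> v0, =b=> v2
  v2 = 0 → ∅
Partition-refinement fixed point:
  B0 = {u0, v0}
  B1 = {u1, v1}
  B2 = {u2, v2}
u0 ∈ B0, v0 ∈ B0 → same block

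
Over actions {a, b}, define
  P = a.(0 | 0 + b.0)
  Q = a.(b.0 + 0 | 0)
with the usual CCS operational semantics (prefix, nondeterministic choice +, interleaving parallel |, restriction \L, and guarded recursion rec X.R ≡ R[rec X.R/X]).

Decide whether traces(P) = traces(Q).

LTS(P): 3 reachable states
  u0 = a.(0 | 0 + b.0) | =a=> u1
  u1 = 0 | 0 + b.0 | =b=> u2
  u2 = 0 | (no moves)
LTS(Q): 3 reachable states
  v0 = a.(b.0 + 0 | 0) | =a=> v1
  v1 = b.0 + 0 | 0 | =b=> v2
  v2 = 0 | (no moves)
Bisimilarity quotient blocks:
  B0 = {u0, v0}
  B1 = {u1, v1}
  B2 = {u2, v2}
u0 ∈ B0, v0 ∈ B0 → same block
Bisimilar ⇒ trace-equivalent.

YES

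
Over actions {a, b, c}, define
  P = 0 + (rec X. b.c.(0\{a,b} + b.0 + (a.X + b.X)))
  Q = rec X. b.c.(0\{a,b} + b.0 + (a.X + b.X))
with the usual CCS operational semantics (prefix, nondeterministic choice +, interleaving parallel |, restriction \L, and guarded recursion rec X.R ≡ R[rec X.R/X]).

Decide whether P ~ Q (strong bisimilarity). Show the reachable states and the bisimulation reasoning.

P's transition system — 5 states:
  s0 = 0 + (rec X. b.c.(0\{a,b} + b.0 + (a.X + b.X))) | =b=> s1
  s1 = c.(0\{a,b} + b.0 + (a.(rec X. b.c.(0\{a,b} + b.0 + (a.X + b.X))) + b.(rec X. b.c.(0\{a,b} + b.0 + (a.X + b.X))))) | =c=> s2
  s2 = 0\{a,b} + b.0 + (a.(rec X. b.c.(0\{a,b} + b.0 + (a.X + b.X))) + b.(rec X. b.c.(0\{a,b} + b.0 + (a.X + b.X)))) | =a=> s3, =b=> s3, =b=> s4
  s3 = rec X. b.c.(0\{a,b} + b.0 + (a.X + b.X)) | =b=> s1
  s4 = 0 | stopped
Q's transition system — 4 states:
  t0 = rec X. b.c.(0\{a,b} + b.0 + (a.X + b.X)) | =b=> t1
  t1 = c.(0\{a,b} + b.0 + (a.(rec X. b.c.(0\{a,b} + b.0 + (a.X + b.X))) + b.(rec X. b.c.(0\{a,b} + b.0 + (a.X + b.X))))) | =c=> t2
  t2 = 0\{a,b} + b.0 + (a.(rec X. b.c.(0\{a,b} + b.0 + (a.X + b.X))) + b.(rec X. b.c.(0\{a,b} + b.0 + (a.X + b.X)))) | =a=> t0, =b=> t0, =b=> t3
  t3 = 0 | stopped
Coarsest stable partition (strong bisimilarity classes):
  B0 = {s0, s3, t0}
  B1 = {s1, t1}
  B2 = {s2, t2}
  B3 = {s4, t3}
s0 ∈ B0, t0 ∈ B0 → same block

YES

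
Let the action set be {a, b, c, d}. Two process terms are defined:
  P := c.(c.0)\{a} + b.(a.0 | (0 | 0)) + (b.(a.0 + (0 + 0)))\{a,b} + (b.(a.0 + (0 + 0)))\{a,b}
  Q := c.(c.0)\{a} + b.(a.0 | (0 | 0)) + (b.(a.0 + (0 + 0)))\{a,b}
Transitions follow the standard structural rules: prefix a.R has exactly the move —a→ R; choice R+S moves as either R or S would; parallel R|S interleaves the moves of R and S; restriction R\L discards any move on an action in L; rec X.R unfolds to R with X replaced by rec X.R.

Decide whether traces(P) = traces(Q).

LTS(P): 5 reachable states
  p0 = c.(c.0)\{a} + b.(a.0 | (0 | 0)) + (b.(a.0 + (0 + 0)))\{a,b} + (b.(a.0 + (0 + 0)))\{a,b} ⊢ —b→ p1, —c→ p2
  p1 = a.0 | (0 | 0) ⊢ —a→ p3
  p2 = (c.0)\{a} ⊢ —c→ p4
  p3 = 0 | (0 | 0) ⊢ deadlocked
  p4 = 0\{a} ⊢ deadlocked
LTS(Q): 5 reachable states
  q0 = c.(c.0)\{a} + b.(a.0 | (0 | 0)) + (b.(a.0 + (0 + 0)))\{a,b} ⊢ —b→ q1, —c→ q2
  q1 = a.0 | (0 | 0) ⊢ —a→ q3
  q2 = (c.0)\{a} ⊢ —c→ q4
  q3 = 0 | (0 | 0) ⊢ deadlocked
  q4 = 0\{a} ⊢ deadlocked
Coarsest stable partition (strong bisimilarity classes):
  B0 = {p0, q0}
  B1 = {p2, q2}
  B2 = {p3, p4, q3, q4}
  B3 = {p1, q1}
p0 ∈ B0, q0 ∈ B0 → same block
Bisimilar ⇒ trace-equivalent.

trace-equivalent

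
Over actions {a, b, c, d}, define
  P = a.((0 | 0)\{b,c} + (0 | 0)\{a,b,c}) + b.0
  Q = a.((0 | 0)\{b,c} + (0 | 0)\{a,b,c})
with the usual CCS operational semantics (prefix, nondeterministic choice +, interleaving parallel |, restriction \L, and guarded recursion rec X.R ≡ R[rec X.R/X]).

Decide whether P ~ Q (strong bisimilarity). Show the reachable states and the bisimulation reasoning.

Reachable graph of P (3 states):
  m0 = a.((0 | 0)\{b,c} + (0 | 0)\{a,b,c}) + b.0 ⊢ --a--▸ m1, --b--▸ m2
  m1 = (0 | 0)\{b,c} + (0 | 0)\{a,b,c} ⊢ ·
  m2 = 0 ⊢ ·
Reachable graph of Q (2 states):
  n0 = a.((0 | 0)\{b,c} + (0 | 0)\{a,b,c}) ⊢ --a--▸ n1
  n1 = (0 | 0)\{b,c} + (0 | 0)\{a,b,c} ⊢ ·
Partition-refinement fixed point:
  B0 = {m0}
  B1 = {m1, m2, n1}
  B2 = {n0}
m0 ∈ B0, n0 ∈ B2 → different blocks

NO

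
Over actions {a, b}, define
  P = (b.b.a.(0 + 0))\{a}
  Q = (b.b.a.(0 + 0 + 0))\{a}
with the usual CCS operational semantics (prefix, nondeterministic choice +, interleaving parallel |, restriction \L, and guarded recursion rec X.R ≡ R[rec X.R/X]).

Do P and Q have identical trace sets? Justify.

Reachable graph of P (3 states):
  s0 = (b.b.a.(0 + 0))\{a} :: =b=> s1
  s1 = (b.a.(0 + 0))\{a} :: =b=> s2
  s2 = (a.(0 + 0))\{a} :: ∅
Reachable graph of Q (3 states):
  t0 = (b.b.a.(0 + 0 + 0))\{a} :: =b=> t1
  t1 = (b.a.(0 + 0 + 0))\{a} :: =b=> t2
  t2 = (a.(0 + 0 + 0))\{a} :: ∅
Coarsest stable partition (strong bisimilarity classes):
  B0 = {s0, t0}
  B1 = {s1, t1}
  B2 = {s2, t2}
s0 ∈ B0, t0 ∈ B0 → same block
Bisimilar ⇒ trace-equivalent.

YES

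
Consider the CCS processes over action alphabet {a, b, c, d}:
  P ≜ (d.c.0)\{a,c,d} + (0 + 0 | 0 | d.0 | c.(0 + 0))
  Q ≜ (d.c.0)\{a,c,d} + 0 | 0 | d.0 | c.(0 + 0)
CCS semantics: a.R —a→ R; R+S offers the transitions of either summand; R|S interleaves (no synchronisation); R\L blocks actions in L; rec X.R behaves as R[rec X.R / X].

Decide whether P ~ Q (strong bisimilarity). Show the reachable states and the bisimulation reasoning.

LTS(P): 4 reachable states
  p0 = (d.c.0)\{a,c,d} + (0 + 0 | 0 | d.0 | c.(0 + 0)) :: --c--▸ p1, --d--▸ p2
  p1 = 0 | 0 | d.0 | (0 + 0) :: --d--▸ p3
  p2 = 0 | 0 | 0 | c.(0 + 0) :: --c--▸ p3
  p3 = 0 | 0 | 0 | (0 + 0) :: ·
LTS(Q): 4 reachable states
  q0 = (d.c.0)\{a,c,d} + 0 | 0 | d.0 | c.(0 + 0) :: --c--▸ q1, --d--▸ q2
  q1 = 0 | 0 | d.0 | (0 + 0) :: --d--▸ q3
  q2 = 0 | 0 | 0 | c.(0 + 0) :: --c--▸ q3
  q3 = 0 | 0 | 0 | (0 + 0) :: ·
Coarsest stable partition (strong bisimilarity classes):
  B0 = {p0, q0}
  B1 = {p1, q1}
  B2 = {p3, q3}
  B3 = {p2, q2}
p0 ∈ B0, q0 ∈ B0 → same block

bisimilar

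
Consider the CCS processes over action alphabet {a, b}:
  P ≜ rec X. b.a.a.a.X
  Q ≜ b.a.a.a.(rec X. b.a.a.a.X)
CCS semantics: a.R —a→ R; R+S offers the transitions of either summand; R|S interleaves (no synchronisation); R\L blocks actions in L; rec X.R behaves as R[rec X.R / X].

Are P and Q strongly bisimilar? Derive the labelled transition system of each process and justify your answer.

bisimilar

LTS(P): 4 reachable states
  s0 = rec X. b.a.a.a.X :: =b=> s1
  s1 = a.a.a.(rec X. b.a.a.a.X) :: =a=> s2
  s2 = a.a.(rec X. b.a.a.a.X) :: =a=> s3
  s3 = a.(rec X. b.a.a.a.X) :: =a=> s0
LTS(Q): 5 reachable states
  t0 = b.a.a.a.(rec X. b.a.a.a.X) :: =b=> t1
  t1 = a.a.a.(rec X. b.a.a.a.X) :: =a=> t2
  t2 = a.a.(rec X. b.a.a.a.X) :: =a=> t3
  t3 = a.(rec X. b.a.a.a.X) :: =a=> t4
  t4 = rec X. b.a.a.a.X :: =b=> t1
Coarsest stable partition (strong bisimilarity classes):
  B0 = {s0, t0, t4}
  B1 = {s1, t1}
  B2 = {s2, t2}
  B3 = {s3, t3}
s0 ∈ B0, t0 ∈ B0 → same block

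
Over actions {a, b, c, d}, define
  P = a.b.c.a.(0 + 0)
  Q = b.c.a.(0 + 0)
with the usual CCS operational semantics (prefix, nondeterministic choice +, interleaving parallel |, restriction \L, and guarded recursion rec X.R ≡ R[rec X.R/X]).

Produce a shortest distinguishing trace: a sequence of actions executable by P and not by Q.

a

P's transition system — 5 states:
  u0 = a.b.c.a.(0 + 0) ⊢ —a→ u1
  u1 = b.c.a.(0 + 0) ⊢ —b→ u2
  u2 = c.a.(0 + 0) ⊢ —c→ u3
  u3 = a.(0 + 0) ⊢ —a→ u4
  u4 = 0 + 0 ⊢ stopped
Q's transition system — 4 states:
  v0 = b.c.a.(0 + 0) ⊢ —b→ v1
  v1 = c.a.(0 + 0) ⊢ —c→ v2
  v2 = a.(0 + 0) ⊢ —a→ v3
  v3 = 0 + 0 ⊢ stopped
Executing a from P (initial set {u0}):
  step 1 (a): {u1}
  — P admits the full trace.
Executing a from Q (initial set {v0}):
  step 1 (a): ∅ (Q stuck)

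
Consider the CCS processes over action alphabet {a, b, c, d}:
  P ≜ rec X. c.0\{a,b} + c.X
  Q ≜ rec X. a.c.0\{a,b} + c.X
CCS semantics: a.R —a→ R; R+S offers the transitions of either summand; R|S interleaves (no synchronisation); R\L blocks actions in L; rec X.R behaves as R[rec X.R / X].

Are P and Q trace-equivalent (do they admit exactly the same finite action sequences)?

P's transition system — 2 states:
  u0 = rec X. c.0\{a,b} + c.X ⊢ -c-> u0, -c-> u1
  u1 = 0\{a,b} ⊢ ∅
Q's transition system — 3 states:
  v0 = rec X. a.c.0\{a,b} + c.X ⊢ -a-> v1, -c-> v0
  v1 = c.0\{a,b} ⊢ -c-> v2
  v2 = 0\{a,b} ⊢ ∅
Trace ⟨a⟩ through Q, begin at {v0}:
  after a @ step 1: {v1}
  ✓ Q
Trace ⟨a⟩ through P, begin at {u0}:
  after a @ step 1: no successor for P

NO — witness ⟨a⟩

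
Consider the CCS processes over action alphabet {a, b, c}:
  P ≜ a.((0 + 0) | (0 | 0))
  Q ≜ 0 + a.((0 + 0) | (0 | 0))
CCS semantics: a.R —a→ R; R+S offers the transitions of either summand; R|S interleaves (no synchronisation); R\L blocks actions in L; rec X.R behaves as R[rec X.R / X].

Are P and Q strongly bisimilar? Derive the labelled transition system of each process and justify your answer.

P's transition system — 2 states:
  m0 = a.((0 + 0) | (0 | 0)) | ··a··> m1
  m1 = (0 + 0) | (0 | 0) | deadlocked
Q's transition system — 2 states:
  n0 = 0 + a.((0 + 0) | (0 | 0)) | ··a··> n1
  n1 = (0 + 0) | (0 | 0) | deadlocked
Coarsest stable partition (strong bisimilarity classes):
  B0 = {m0, n0}
  B1 = {m1, n1}
m0 ∈ B0, n0 ∈ B0 → same block

bisimilar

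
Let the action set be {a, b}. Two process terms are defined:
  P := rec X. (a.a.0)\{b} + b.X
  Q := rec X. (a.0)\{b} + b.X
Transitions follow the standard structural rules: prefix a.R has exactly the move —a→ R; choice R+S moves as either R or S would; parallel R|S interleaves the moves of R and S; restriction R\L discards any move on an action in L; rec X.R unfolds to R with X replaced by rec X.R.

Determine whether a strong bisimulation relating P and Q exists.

not bisimilar

Reachable graph of P (3 states):
  u0 = rec X. (a.a.0)\{b} + b.X ⊢ —a→ u1, —b→ u0
  u1 = (a.0)\{b} ⊢ —a→ u2
  u2 = 0\{b} ⊢ stopped
Reachable graph of Q (2 states):
  v0 = rec X. (a.0)\{b} + b.X ⊢ —a→ v1, —b→ v0
  v1 = 0\{b} ⊢ stopped
Coarsest stable partition (strong bisimilarity classes):
  B0 = {u0}
  B1 = {u1}
  B2 = {u2, v1}
  B3 = {v0}
u0 ∈ B0, v0 ∈ B3 → different blocks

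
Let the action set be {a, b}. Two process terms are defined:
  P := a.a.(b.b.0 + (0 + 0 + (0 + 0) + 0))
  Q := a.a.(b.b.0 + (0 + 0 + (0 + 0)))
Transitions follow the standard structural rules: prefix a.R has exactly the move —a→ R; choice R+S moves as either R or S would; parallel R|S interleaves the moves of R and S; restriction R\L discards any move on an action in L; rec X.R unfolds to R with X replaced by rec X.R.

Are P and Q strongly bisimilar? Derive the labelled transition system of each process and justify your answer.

LTS(P): 5 reachable states
  p0 = a.a.(b.b.0 + (0 + 0 + (0 + 0) + 0)) | -a-> p1
  p1 = a.(b.b.0 + (0 + 0 + (0 + 0) + 0)) | -a-> p2
  p2 = b.b.0 + (0 + 0 + (0 + 0) + 0) | -b-> p3
  p3 = b.0 | -b-> p4
  p4 = 0 | deadlocked
LTS(Q): 5 reachable states
  q0 = a.a.(b.b.0 + (0 + 0 + (0 + 0))) | -a-> q1
  q1 = a.(b.b.0 + (0 + 0 + (0 + 0))) | -a-> q2
  q2 = b.b.0 + (0 + 0 + (0 + 0)) | -b-> q3
  q3 = b.0 | -b-> q4
  q4 = 0 | deadlocked
Bisimilarity quotient blocks:
  B0 = {p0, q0}
  B1 = {p1, q1}
  B2 = {p2, q2}
  B3 = {p3, q3}
  B4 = {p4, q4}
p0 ∈ B0, q0 ∈ B0 → same block

YES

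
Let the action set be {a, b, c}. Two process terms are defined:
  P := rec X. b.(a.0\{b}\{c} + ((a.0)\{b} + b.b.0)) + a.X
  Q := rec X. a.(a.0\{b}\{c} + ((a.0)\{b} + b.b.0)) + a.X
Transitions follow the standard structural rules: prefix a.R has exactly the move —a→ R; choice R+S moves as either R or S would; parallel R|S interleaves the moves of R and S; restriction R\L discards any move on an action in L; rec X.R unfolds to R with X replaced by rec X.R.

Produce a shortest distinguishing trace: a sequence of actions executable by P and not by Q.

b

P's transition system — 6 states:
  u0 = rec X. b.(a.0\{b}\{c} + ((a.0)\{b} + b.b.0)) + a.X | --a--▸ u0, --b--▸ u1
  u1 = a.0\{b}\{c} + ((a.0)\{b} + b.b.0) | --a--▸ u2, --a--▸ u3, --b--▸ u4
  u2 = 0\{b} | ·
  u3 = 0\{b}\{c} | ·
  u4 = b.0 | --b--▸ u5
  u5 = 0 | ·
Q's transition system — 6 states:
  v0 = rec X. a.(a.0\{b}\{c} + ((a.0)\{b} + b.b.0)) + a.X | --a--▸ v0, --a--▸ v1
  v1 = a.0\{b}\{c} + ((a.0)\{b} + b.b.0) | --a--▸ v2, --a--▸ v3, --b--▸ v4
  v2 = 0\{b} | ·
  v3 = 0\{b}\{c} | ·
  v4 = b.0 | --b--▸ v5
  v5 = 0 | ·
Trace ⟨b⟩ through P, begin at {u0}:
  [1] b ⇒ {u1}
  ✓ P
Trace ⟨b⟩ through Q, begin at {v0}:
  [1] b ⇒ ∅  — Q cannot continue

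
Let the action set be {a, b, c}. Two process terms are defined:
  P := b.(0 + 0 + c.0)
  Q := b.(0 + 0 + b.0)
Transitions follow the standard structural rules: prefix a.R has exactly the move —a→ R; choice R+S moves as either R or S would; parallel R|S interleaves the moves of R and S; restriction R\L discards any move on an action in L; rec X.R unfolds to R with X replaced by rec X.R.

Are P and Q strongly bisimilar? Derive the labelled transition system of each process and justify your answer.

P's transition system — 3 states:
  m0 = b.(0 + 0 + c.0) has moves --b--▸ m1
  m1 = 0 + 0 + c.0 has moves --c--▸ m2
  m2 = 0 has moves deadlocked
Q's transition system — 3 states:
  n0 = b.(0 + 0 + b.0) has moves --b--▸ n1
  n1 = 0 + 0 + b.0 has moves --b--▸ n2
  n2 = 0 has moves deadlocked
Bisimilarity quotient blocks:
  B0 = {m0}
  B1 = {m1}
  B2 = {m2, n2}
  B3 = {n0}
  B4 = {n1}
m0 ∈ B0, n0 ∈ B3 → different blocks

P ≁ Q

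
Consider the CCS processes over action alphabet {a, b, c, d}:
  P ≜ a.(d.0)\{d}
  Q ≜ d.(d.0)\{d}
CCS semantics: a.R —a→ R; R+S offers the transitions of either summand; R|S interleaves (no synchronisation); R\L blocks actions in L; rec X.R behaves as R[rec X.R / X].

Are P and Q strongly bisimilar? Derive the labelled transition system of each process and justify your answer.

Reachable graph of P (2 states):
  u0 = a.(d.0)\{d} ⊢ -a-> u1
  u1 = (d.0)\{d} ⊢ ·
Reachable graph of Q (2 states):
  v0 = d.(d.0)\{d} ⊢ -d-> v1
  v1 = (d.0)\{d} ⊢ ·
Bisimilarity quotient blocks:
  B0 = {u0}
  B1 = {u1, v1}
  B2 = {v0}
u0 ∈ B0, v0 ∈ B2 → different blocks

not bisimilar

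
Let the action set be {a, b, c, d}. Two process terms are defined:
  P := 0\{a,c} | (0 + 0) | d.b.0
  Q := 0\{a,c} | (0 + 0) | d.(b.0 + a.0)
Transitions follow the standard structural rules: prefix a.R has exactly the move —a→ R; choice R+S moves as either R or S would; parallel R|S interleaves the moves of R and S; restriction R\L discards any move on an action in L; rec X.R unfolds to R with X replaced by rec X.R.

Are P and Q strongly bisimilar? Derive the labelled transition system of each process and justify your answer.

P ≁ Q

LTS(P): 3 reachable states
  u0 = 0\{a,c} | (0 + 0) | d.b.0 :: --d--▸ u1
  u1 = 0\{a,c} | (0 + 0) | b.0 :: --b--▸ u2
  u2 = 0\{a,c} | (0 + 0) | 0 :: (no moves)
LTS(Q): 3 reachable states
  v0 = 0\{a,c} | (0 + 0) | d.(b.0 + a.0) :: --d--▸ v1
  v1 = 0\{a,c} | (0 + 0) | (b.0 + a.0) :: --a--▸ v2, --b--▸ v2
  v2 = 0\{a,c} | (0 + 0) | 0 :: (no moves)
Coarsest stable partition (strong bisimilarity classes):
  B0 = {u0}
  B1 = {u1}
  B2 = {u2, v2}
  B3 = {v0}
  B4 = {v1}
u0 ∈ B0, v0 ∈ B3 → different blocks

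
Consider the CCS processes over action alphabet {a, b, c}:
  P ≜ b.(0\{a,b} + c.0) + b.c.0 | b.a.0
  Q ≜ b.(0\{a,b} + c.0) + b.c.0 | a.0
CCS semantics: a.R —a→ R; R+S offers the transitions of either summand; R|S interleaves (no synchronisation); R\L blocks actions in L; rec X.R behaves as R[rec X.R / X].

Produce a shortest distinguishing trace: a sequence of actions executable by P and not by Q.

LTS(P): 11 reachable states
  p0 = b.(0\{a,b} + c.0) + b.c.0 | b.a.0 ⊢ —b→ p1, —b→ p2, —b→ p3
  p1 = 0\{a,b} + c.0 ⊢ —c→ p4
  p2 = b.c.0 | a.0 ⊢ —a→ p5, —b→ p6
  p3 = c.0 | b.a.0 ⊢ —b→ p6, —c→ p7
  p4 = 0 ⊢ ∅
  p5 = b.c.0 | 0 ⊢ —b→ p8
  p6 = c.0 | a.0 ⊢ —a→ p8, —c→ p9
  p7 = 0 | b.a.0 ⊢ —b→ p9
  p8 = c.0 | 0 ⊢ —c→ p10
  p9 = 0 | a.0 ⊢ —a→ p10
  p10 = 0 | 0 ⊢ ∅
LTS(Q): 8 reachable states
  q0 = b.(0\{a,b} + c.0) + b.c.0 | a.0 ⊢ —a→ q1, —b→ q2, —b→ q3
  q1 = b.c.0 | 0 ⊢ —b→ q4
  q2 = 0\{a,b} + c.0 ⊢ —c→ q5
  q3 = c.0 | a.0 ⊢ —a→ q4, —c→ q6
  q4 = c.0 | 0 ⊢ —c→ q7
  q5 = 0 ⊢ ∅
  q6 = 0 | a.0 ⊢ —a→ q7
  q7 = 0 | 0 ⊢ ∅
Run σ = ⟨bb⟩ on P: start {p0}
  after b @ step 1: {p1, p2, p3}
  after b @ step 2: {p6}
  P completes σ.
Run σ = ⟨bb⟩ on Q: start {q0}
  after b @ step 1: {q2, q3}
  after b @ step 2: ∅  — Q cannot continue

bb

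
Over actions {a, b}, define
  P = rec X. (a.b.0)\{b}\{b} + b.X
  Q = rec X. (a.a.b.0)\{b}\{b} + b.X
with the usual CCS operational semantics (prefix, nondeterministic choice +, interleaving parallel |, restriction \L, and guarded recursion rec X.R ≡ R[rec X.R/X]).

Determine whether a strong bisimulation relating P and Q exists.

LTS(P): 2 reachable states
  m0 = rec X. (a.b.0)\{b}\{b} + b.X ⊢ ··a··> m1, ··b··> m0
  m1 = (b.0)\{b}\{b} ⊢ deadlocked
LTS(Q): 3 reachable states
  n0 = rec X. (a.a.b.0)\{b}\{b} + b.X ⊢ ··a··> n1, ··b··> n0
  n1 = (a.b.0)\{b}\{b} ⊢ ··a··> n2
  n2 = (b.0)\{b}\{b} ⊢ deadlocked
Bisimilarity quotient blocks:
  B0 = {m0}
  B1 = {m1, n2}
  B2 = {n0}
  B3 = {n1}
m0 ∈ B0, n0 ∈ B2 → different blocks

NO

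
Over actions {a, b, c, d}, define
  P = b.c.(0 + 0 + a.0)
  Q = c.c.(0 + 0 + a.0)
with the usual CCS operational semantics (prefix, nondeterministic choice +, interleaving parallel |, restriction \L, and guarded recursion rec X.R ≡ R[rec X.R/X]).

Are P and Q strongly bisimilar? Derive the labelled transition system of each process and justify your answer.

Reachable graph of P (4 states):
  p0 = b.c.(0 + 0 + a.0) :: —b→ p1
  p1 = c.(0 + 0 + a.0) :: —c→ p2
  p2 = 0 + 0 + a.0 :: —a→ p3
  p3 = 0 :: stopped
Reachable graph of Q (4 states):
  q0 = c.c.(0 + 0 + a.0) :: —c→ q1
  q1 = c.(0 + 0 + a.0) :: —c→ q2
  q2 = 0 + 0 + a.0 :: —a→ q3
  q3 = 0 :: stopped
Bisimilarity quotient blocks:
  B0 = {p0}
  B1 = {p1, q1}
  B2 = {p2, q2}
  B3 = {p3, q3}
  B4 = {q0}
p0 ∈ B0, q0 ∈ B4 → different blocks

not bisimilar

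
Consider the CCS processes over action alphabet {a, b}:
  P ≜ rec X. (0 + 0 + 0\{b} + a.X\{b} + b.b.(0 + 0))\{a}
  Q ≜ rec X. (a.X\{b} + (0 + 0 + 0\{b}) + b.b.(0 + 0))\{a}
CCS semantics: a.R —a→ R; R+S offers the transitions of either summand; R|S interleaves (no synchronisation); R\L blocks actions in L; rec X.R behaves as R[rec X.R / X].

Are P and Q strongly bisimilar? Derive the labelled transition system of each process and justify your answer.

YES

Reachable graph of P (3 states):
  s0 = rec X. (0 + 0 + 0\{b} + a.X\{b} + b.b.(0 + 0))\{a} :: ··b··> s1
  s1 = (b.(0 + 0))\{a} :: ··b··> s2
  s2 = (0 + 0)\{a} :: ·
Reachable graph of Q (3 states):
  t0 = rec X. (a.X\{b} + (0 + 0 + 0\{b}) + b.b.(0 + 0))\{a} :: ··b··> t1
  t1 = (b.(0 + 0))\{a} :: ··b··> t2
  t2 = (0 + 0)\{a} :: ·
Partition-refinement fixed point:
  B0 = {s0, t0}
  B1 = {s1, t1}
  B2 = {s2, t2}
s0 ∈ B0, t0 ∈ B0 → same block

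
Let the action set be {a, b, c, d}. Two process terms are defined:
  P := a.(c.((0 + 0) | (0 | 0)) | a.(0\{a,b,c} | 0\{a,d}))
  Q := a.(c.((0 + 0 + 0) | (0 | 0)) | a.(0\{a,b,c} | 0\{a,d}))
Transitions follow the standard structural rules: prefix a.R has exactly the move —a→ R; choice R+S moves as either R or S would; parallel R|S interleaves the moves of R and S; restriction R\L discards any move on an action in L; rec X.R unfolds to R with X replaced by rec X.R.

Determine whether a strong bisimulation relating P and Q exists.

P's transition system — 5 states:
  p0 = a.(c.((0 + 0) | (0 | 0)) | a.(0\{a,b,c} | 0\{a,d})) :: —a→ p1
  p1 = c.((0 + 0) | (0 | 0)) | a.(0\{a,b,c} | 0\{a,d}) :: —a→ p2, —c→ p3
  p2 = c.((0 + 0) | (0 | 0)) | (0\{a,b,c} | 0\{a,d}) :: —c→ p4
  p3 = (0 + 0) | (0 | 0) | a.(0\{a,b,c} | 0\{a,d}) :: —a→ p4
  p4 = (0 + 0) | (0 | 0) | (0\{a,b,c} | 0\{a,d}) :: stopped
Q's transition system — 5 states:
  q0 = a.(c.((0 + 0 + 0) | (0 | 0)) | a.(0\{a,b,c} | 0\{a,d})) :: —a→ q1
  q1 = c.((0 + 0 + 0) | (0 | 0)) | a.(0\{a,b,c} | 0\{a,d}) :: —a→ q2, —c→ q3
  q2 = c.((0 + 0 + 0) | (0 | 0)) | (0\{a,b,c} | 0\{a,d}) :: —c→ q4
  q3 = (0 + 0 + 0) | (0 | 0) | a.(0\{a,b,c} | 0\{a,d}) :: —a→ q4
  q4 = (0 + 0 + 0) | (0 | 0) | (0\{a,b,c} | 0\{a,d}) :: stopped
Bisimilarity quotient blocks:
  B0 = {p0, q0}
  B1 = {p1, q1}
  B2 = {p3, q3}
  B3 = {p4, q4}
  B4 = {p2, q2}
p0 ∈ B0, q0 ∈ B0 → same block

YES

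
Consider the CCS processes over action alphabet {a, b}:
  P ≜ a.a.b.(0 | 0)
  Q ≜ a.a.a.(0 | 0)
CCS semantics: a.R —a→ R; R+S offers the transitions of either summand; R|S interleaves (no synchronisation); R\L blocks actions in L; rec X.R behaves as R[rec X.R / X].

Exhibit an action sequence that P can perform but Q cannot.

P's transition system — 4 states:
  m0 = a.a.b.(0 | 0) | -a-> m1
  m1 = a.b.(0 | 0) | -a-> m2
  m2 = b.(0 | 0) | -b-> m3
  m3 = 0 | 0 | stopped
Q's transition system — 4 states:
  n0 = a.a.a.(0 | 0) | -a-> n1
  n1 = a.a.(0 | 0) | -a-> n2
  n2 = a.(0 | 0) | -a-> n3
  n3 = 0 | 0 | stopped
Trace ⟨aab⟩ through P, begin at {m0}:
  step 1 (a): {m1}
  step 2 (a): {m2}
  step 3 (b): {m3}
  — P admits the full trace.
Trace ⟨aab⟩ through Q, begin at {n0}:
  step 1 (a): {n1}
  step 2 (a): {n2}
  step 3 (b): ∅ (Q stuck)

aab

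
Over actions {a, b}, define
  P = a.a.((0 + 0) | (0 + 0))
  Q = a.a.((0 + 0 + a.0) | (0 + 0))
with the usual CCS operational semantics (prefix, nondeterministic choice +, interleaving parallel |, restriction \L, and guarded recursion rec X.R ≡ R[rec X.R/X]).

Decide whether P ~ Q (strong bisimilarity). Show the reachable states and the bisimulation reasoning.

Reachable graph of P (3 states):
  s0 = a.a.((0 + 0) | (0 + 0)) :: —a→ s1
  s1 = a.((0 + 0) | (0 + 0)) :: —a→ s2
  s2 = (0 + 0) | (0 + 0) :: stopped
Reachable graph of Q (4 states):
  t0 = a.a.((0 + 0 + a.0) | (0 + 0)) :: —a→ t1
  t1 = a.((0 + 0 + a.0) | (0 + 0)) :: —a→ t2
  t2 = (0 + 0 + a.0) | (0 + 0) :: —a→ t3
  t3 = 0 | (0 + 0) :: stopped
Partition-refinement fixed point:
  B0 = {s0, t1}
  B1 = {s1, t2}
  B2 = {s2, t3}
  B3 = {t0}
s0 ∈ B0, t0 ∈ B3 → different blocks

P ≁ Q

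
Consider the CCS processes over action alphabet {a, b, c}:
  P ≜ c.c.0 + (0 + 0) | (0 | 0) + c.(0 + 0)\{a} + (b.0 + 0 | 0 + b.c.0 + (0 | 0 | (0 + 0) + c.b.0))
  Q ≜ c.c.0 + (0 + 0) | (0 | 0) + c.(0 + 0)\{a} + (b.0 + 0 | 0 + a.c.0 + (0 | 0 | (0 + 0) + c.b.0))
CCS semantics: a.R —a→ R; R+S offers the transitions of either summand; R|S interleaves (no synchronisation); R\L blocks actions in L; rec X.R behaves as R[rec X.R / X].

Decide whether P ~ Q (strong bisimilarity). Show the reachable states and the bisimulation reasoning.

NO

LTS(P): 5 reachable states
  s0 = c.c.0 + (0 + 0) | (0 | 0) + c.(0 + 0)\{a} + (b.0 + 0 | 0 + b.c.0 + (0 | 0 | (0 + 0) + c.b.0)) :: =b=> s1, =b=> s2, =c=> s2, =c=> s3, =c=> s4
  s1 = 0 :: ·
  s2 = c.0 :: =c=> s1
  s3 = (0 + 0)\{a} :: ·
  s4 = b.0 :: =b=> s1
LTS(Q): 5 reachable states
  t0 = c.c.0 + (0 + 0) | (0 | 0) + c.(0 + 0)\{a} + (b.0 + 0 | 0 + a.c.0 + (0 | 0 | (0 + 0) + c.b.0)) :: =a=> t1, =b=> t2, =c=> t1, =c=> t3, =c=> t4
  t1 = c.0 :: =c=> t2
  t2 = 0 :: ·
  t3 = (0 + 0)\{a} :: ·
  t4 = b.0 :: =b=> t2
Coarsest stable partition (strong bisimilarity classes):
  B0 = {s0}
  B1 = {s1, s3, t2, t3}
  B2 = {s2, t1}
  B3 = {s4, t4}
  B4 = {t0}
s0 ∈ B0, t0 ∈ B4 → different blocks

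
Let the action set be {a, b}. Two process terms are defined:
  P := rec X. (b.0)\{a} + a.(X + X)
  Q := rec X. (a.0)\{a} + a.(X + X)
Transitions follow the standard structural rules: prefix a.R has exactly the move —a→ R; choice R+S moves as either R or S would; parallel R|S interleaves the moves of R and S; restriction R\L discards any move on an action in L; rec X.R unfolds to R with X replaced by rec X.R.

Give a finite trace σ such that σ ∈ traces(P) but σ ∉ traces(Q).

LTS(P): 3 reachable states
  u0 = rec X. (b.0)\{a} + a.(X + X) :: ··a··> u1, ··b··> u2
  u1 = (rec X. (b.0)\{a} + a.(X + X)) + (rec X. (b.0)\{a} + a.(X + X)) :: ··a··> u1, ··b··> u2
  u2 = 0\{a} :: deadlocked
LTS(Q): 2 reachable states
  v0 = rec X. (a.0)\{a} + a.(X + X) :: ··a··> v1
  v1 = (rec X. (a.0)\{a} + a.(X + X)) + (rec X. (a.0)\{a} + a.(X + X)) :: ··a··> v1
Run σ = ⟨b⟩ on P: start {u0}
  [1] b ⇒ {u2}
  ✓ P
Run σ = ⟨b⟩ on Q: start {v0}
  [1] b ⇒ ∅  — Q cannot continue

b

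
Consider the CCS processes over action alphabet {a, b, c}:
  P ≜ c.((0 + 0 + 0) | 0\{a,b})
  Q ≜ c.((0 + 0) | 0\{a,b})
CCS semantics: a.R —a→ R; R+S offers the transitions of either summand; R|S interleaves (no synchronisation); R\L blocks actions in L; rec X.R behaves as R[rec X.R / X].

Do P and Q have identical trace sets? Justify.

Reachable graph of P (2 states):
  s0 = c.((0 + 0 + 0) | 0\{a,b}) :: —c→ s1
  s1 = (0 + 0 + 0) | 0\{a,b} :: (no moves)
Reachable graph of Q (2 states):
  t0 = c.((0 + 0) | 0\{a,b}) :: —c→ t1
  t1 = (0 + 0) | 0\{a,b} :: (no moves)
Bisimilarity quotient blocks:
  B0 = {s0, t0}
  B1 = {s1, t1}
s0 ∈ B0, t0 ∈ B0 → same block
Bisimilar ⇒ trace-equivalent.

YES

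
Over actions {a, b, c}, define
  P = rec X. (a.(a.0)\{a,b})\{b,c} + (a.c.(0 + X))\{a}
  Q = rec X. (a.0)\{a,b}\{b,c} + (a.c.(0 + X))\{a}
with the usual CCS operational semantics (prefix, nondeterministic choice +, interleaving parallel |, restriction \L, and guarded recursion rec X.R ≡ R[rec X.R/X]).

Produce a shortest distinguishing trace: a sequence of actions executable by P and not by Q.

a

Reachable graph of P (2 states):
  u0 = rec X. (a.(a.0)\{a,b})\{b,c} + (a.c.(0 + X))\{a} | =a=> u1
  u1 = (a.0)\{a,b}\{b,c} | ·
Reachable graph of Q (1 states):
  v0 = rec X. (a.0)\{a,b}\{b,c} + (a.c.(0 + X))\{a} | ·
Run σ = ⟨a⟩ on P: start {u0}
  step 1 (a): {u1}
  — P admits the full trace.
Run σ = ⟨a⟩ on Q: start {v0}
  step 1 (a): ∅  — Q cannot continue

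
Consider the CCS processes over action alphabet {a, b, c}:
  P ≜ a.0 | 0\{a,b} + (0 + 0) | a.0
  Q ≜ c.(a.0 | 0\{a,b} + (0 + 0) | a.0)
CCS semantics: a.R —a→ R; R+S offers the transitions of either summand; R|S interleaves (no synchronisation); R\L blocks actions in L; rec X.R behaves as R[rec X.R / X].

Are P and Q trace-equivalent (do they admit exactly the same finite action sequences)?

LTS(P): 3 reachable states
  u0 = a.0 | 0\{a,b} + (0 + 0) | a.0 | -a-> u1, -a-> u2
  u1 = (0 + 0) | 0 | deadlocked
  u2 = 0 | 0\{a,b} | deadlocked
LTS(Q): 4 reachable states
  v0 = c.(a.0 | 0\{a,b} + (0 + 0) | a.0) | -c-> v1
  v1 = a.0 | 0\{a,b} + (0 + 0) | a.0 | -a-> v2, -a-> v3
  v2 = (0 + 0) | 0 | deadlocked
  v3 = 0 | 0\{a,b} | deadlocked
Executing a from P (initial set {u0}):
  [1] a ⇒ {u1, u2}
  ✓ P
Executing a from Q (initial set {v0}):
  [1] a ⇒ ∅  — Q cannot continue

NO — witness ⟨a⟩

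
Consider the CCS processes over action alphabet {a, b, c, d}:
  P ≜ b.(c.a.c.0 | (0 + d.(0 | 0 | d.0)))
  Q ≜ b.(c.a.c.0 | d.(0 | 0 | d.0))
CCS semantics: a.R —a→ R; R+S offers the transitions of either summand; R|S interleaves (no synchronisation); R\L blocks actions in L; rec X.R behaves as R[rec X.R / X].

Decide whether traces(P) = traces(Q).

P's transition system — 13 states:
  s0 = b.(c.a.c.0 | (0 + d.(0 | 0 | d.0))) ⊢ —b→ s1
  s1 = c.a.c.0 | (0 + d.(0 | 0 | d.0)) ⊢ —c→ s2, —d→ s3
  s2 = a.c.0 | (0 + d.(0 | 0 | d.0)) ⊢ —a→ s4, —d→ s5
  s3 = c.a.c.0 | (0 | 0 | d.0) ⊢ —c→ s5, —d→ s6
  s4 = c.0 | (0 + d.(0 | 0 | d.0)) ⊢ —c→ s7, —d→ s8
  s5 = a.c.0 | (0 | 0 | d.0) ⊢ —a→ s8, —d→ s9
  s6 = c.a.c.0 | (0 | 0 | 0) ⊢ —c→ s9
  s7 = 0 | (0 + d.(0 | 0 | d.0)) ⊢ —d→ s10
  s8 = c.0 | (0 | 0 | d.0) ⊢ —c→ s10, —d→ s11
  s9 = a.c.0 | (0 | 0 | 0) ⊢ —a→ s11
  s10 = 0 | (0 | 0 | d.0) ⊢ —d→ s12
  s11 = c.0 | (0 | 0 | 0) ⊢ —c→ s12
  s12 = 0 | (0 | 0 | 0) ⊢ ∅
Q's transition system — 13 states:
  t0 = b.(c.a.c.0 | d.(0 | 0 | d.0)) ⊢ —b→ t1
  t1 = c.a.c.0 | d.(0 | 0 | d.0) ⊢ —c→ t2, —d→ t3
  t2 = a.c.0 | d.(0 | 0 | d.0) ⊢ —a→ t4, —d→ t5
  t3 = c.a.c.0 | (0 | 0 | d.0) ⊢ —c→ t5, —d→ t6
  t4 = c.0 | d.(0 | 0 | d.0) ⊢ —c→ t7, —d→ t8
  t5 = a.c.0 | (0 | 0 | d.0) ⊢ —a→ t8, —d→ t9
  t6 = c.a.c.0 | (0 | 0 | 0) ⊢ —c→ t9
  t7 = 0 | d.(0 | 0 | d.0) ⊢ —d→ t10
  t8 = c.0 | (0 | 0 | d.0) ⊢ —c→ t10, —d→ t11
  t9 = a.c.0 | (0 | 0 | 0) ⊢ —a→ t11
  t10 = 0 | (0 | 0 | d.0) ⊢ —d→ t12
  t11 = c.0 | (0 | 0 | 0) ⊢ —c→ t12
  t12 = 0 | (0 | 0 | 0) ⊢ ∅
Coarsest stable partition (strong bisimilarity classes):
  B0 = {s0, t0}
  B1 = {s1, t1}
  B2 = {s3, t3}
  B3 = {s5, t5}
  B4 = {s9, t9}
  B5 = {s11, t11}
  B6 = {s12, t12}
  B7 = {s8, t8}
  B8 = {s10, t10}
  B9 = {s6, t6}
  B10 = {s2, t2}
  B11 = {s4, t4}
  B12 = {s7, t7}
s0 ∈ B0, t0 ∈ B0 → same block
Bisimilar ⇒ trace-equivalent.

trace-equivalent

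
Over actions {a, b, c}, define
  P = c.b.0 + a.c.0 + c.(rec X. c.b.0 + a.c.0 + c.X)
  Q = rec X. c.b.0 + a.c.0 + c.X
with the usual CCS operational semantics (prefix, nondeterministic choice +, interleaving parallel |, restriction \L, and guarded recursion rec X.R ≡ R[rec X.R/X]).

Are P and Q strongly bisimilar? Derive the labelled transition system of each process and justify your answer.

Reachable graph of P (5 states):
  m0 = c.b.0 + a.c.0 + c.(rec X. c.b.0 + a.c.0 + c.X) → -a-> m1, -c-> m2, -c-> m3
  m1 = c.0 → -c-> m4
  m2 = b.0 → -b-> m4
  m3 = rec X. c.b.0 + a.c.0 + c.X → -a-> m1, -c-> m2, -c-> m3
  m4 = 0 → deadlocked
Reachable graph of Q (4 states):
  n0 = rec X. c.b.0 + a.c.0 + c.X → -a-> n1, -c-> n0, -c-> n2
  n1 = c.0 → -c-> n3
  n2 = b.0 → -b-> n3
  n3 = 0 → deadlocked
Coarsest stable partition (strong bisimilarity classes):
  B0 = {m0, m3, n0}
  B1 = {m1, n1}
  B2 = {m4, n3}
  B3 = {m2, n2}
m0 ∈ B0, n0 ∈ B0 → same block

YES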